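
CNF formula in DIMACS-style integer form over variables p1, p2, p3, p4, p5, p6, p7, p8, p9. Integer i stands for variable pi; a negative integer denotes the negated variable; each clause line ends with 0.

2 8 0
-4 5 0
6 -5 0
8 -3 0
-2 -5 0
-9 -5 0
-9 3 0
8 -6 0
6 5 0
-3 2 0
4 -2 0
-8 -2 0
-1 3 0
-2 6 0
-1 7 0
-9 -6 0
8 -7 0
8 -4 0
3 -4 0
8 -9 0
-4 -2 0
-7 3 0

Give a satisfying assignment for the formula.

p1 = False  p2 = False  p3 = False  p4 = False  p5 = True  p6 = True  p7 = False  p8 = True  p9 = False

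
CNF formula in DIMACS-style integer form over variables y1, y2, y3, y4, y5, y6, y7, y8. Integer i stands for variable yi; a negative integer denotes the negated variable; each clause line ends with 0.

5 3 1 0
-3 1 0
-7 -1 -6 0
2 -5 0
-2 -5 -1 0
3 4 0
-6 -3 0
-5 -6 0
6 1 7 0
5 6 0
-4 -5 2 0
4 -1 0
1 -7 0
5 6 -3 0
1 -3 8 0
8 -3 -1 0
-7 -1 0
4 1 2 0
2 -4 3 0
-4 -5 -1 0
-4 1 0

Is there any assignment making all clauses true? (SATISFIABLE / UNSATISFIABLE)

SATISFIABLE

y8 occurs only positively in the remaining clauses — set y8 = True.
Set y1 = True and propagate.
  then y4 is forced to True.
  then y7 is forced to False.
  then y5 is forced to False.
  then y6 is forced to True.
  then y3 is forced to False.
  then y2 is forced to True.
Every clause has at least one true literal under this assignment.
So y1 = True  y2 = True  y3 = False  y4 = True  y5 = False  y6 = True  y7 = False  y8 = True is a satisfying assignment.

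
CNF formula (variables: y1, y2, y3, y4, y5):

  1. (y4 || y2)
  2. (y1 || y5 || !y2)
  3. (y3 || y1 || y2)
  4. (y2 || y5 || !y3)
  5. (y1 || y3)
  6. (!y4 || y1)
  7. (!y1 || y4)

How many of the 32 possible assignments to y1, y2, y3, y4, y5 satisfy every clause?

8

Satisfying assignments:
  y1=0 y2=1 y3=1 y4=0 y5=1
  y1=1 y2=0 y3=0 y4=1 y5=0
  y1=1 y2=0 y3=0 y4=1 y5=1
  y1=1 y2=0 y3=1 y4=1 y5=1
  y1=1 y2=1 y3=0 y4=1 y5=0
  y1=1 y2=1 y3=0 y4=1 y5=1
  y1=1 y2=1 y3=1 y4=1 y5=0
  y1=1 y2=1 y3=1 y4=1 y5=1
That's 8 in total.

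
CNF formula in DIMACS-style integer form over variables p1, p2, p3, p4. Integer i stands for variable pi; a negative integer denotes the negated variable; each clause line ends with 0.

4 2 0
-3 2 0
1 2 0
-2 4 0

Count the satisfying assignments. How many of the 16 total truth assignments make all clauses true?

5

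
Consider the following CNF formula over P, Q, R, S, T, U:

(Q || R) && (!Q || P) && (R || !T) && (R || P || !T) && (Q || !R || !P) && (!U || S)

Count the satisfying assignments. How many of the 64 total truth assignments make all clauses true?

15

Split on R, then P.
  R=1, P=1: T free; 3 ways for (Q,S,U) × 2^1 = 6.
  R=1, P=0: T free; 3 ways for (Q,S,U) × 2^1 = 6.
  R=0, P=1: remaining (Q,S,T,U) ∈ {(1,0,0,0); (1,1,0,0); (1,1,0,1)} — 3.
  R=0, P=0: a clause becomes empty — 0.
Total: 6 + 6 + 3 + 0 = 15.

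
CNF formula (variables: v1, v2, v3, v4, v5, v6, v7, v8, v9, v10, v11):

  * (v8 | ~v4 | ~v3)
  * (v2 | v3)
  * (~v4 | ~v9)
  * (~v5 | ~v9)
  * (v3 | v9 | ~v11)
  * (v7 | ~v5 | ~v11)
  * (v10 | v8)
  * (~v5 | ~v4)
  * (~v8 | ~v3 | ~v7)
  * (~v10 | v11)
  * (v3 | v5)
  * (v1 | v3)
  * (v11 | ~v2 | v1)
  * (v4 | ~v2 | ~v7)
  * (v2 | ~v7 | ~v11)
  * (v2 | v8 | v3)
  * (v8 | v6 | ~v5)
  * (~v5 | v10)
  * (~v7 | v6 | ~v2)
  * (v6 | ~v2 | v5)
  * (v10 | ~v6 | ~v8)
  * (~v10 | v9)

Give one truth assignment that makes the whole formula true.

v1=F, v2=F, v3=T, v4=F, v5=F, v6=F, v7=F, v8=F, v9=T, v10=T, v11=T

Try v1 = False.
  then v3 is forced to True.
The remaining clauses are satisfied by v2 = False, v4 = False, v5 = False, v6 = False, v7 = False, v8 = False, v9 = True, v10 = True, v11 = True.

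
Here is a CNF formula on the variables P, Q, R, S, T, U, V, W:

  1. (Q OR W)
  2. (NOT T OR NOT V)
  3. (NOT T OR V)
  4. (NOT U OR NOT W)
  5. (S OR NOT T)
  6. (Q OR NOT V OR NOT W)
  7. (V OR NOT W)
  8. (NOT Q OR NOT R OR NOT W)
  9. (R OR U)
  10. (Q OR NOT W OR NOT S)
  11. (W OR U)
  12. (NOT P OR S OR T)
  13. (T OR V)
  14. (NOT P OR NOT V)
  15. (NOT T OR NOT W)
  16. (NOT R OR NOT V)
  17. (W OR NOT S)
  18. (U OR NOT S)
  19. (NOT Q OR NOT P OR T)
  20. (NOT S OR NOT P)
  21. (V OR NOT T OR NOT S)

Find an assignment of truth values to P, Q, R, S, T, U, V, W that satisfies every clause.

P=0, Q=1, R=0, S=0, T=0, U=1, V=1, W=0

P occurs only negated in the remaining clauses — set P = False.
Try Q = True.
Try R = False.
  then U is forced to True.
  then W is forced to False.
  then S is forced to False.
  then T is forced to False.
  then V is forced to True.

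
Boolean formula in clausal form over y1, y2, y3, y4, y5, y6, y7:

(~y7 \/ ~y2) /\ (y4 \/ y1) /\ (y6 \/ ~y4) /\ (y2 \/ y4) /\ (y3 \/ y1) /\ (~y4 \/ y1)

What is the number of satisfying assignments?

20

Case analysis on y4 and y1:
  y4=1, y1=1: y3, y5 free; 3 ways for (y2,y6,y7) × 2^2 = 12.
  y4=1, y1=0: a clause becomes empty — 0.
  y4=0, y1=1: forces y2=1; y7=0; y3, y5, y6 free → 2^3 = 8.
  y4=0, y1=0: a clause becomes empty — 0.
Total: 12 + 0 + 8 + 0 = 20.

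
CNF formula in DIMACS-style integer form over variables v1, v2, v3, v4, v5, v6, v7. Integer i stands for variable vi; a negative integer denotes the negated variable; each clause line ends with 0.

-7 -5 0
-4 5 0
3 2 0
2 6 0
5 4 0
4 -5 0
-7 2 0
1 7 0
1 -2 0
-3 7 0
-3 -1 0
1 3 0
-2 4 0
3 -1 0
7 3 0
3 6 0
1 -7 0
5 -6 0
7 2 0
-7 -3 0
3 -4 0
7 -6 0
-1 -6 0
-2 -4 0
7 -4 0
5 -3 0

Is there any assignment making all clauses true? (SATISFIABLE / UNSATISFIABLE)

UNSATISFIABLE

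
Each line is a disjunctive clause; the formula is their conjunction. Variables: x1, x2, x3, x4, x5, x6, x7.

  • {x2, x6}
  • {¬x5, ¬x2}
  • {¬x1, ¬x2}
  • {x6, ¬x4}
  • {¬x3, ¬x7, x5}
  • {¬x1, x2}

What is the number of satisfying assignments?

Split on x2, then x1.
  x2=T, x1=T: a clause becomes empty — 0.
  x2=T, x1=F: 9 of the 32 assignments to (x3,x4,x5,x6,x7) work.
  x2=F, x1=T: a clause becomes empty — 0.
  x2=F, x1=F: x4 free; 7 ways for (x3,x5,x6,x7) × 2^1 = 14.
Total: 0 + 9 + 0 + 14 = 23.

23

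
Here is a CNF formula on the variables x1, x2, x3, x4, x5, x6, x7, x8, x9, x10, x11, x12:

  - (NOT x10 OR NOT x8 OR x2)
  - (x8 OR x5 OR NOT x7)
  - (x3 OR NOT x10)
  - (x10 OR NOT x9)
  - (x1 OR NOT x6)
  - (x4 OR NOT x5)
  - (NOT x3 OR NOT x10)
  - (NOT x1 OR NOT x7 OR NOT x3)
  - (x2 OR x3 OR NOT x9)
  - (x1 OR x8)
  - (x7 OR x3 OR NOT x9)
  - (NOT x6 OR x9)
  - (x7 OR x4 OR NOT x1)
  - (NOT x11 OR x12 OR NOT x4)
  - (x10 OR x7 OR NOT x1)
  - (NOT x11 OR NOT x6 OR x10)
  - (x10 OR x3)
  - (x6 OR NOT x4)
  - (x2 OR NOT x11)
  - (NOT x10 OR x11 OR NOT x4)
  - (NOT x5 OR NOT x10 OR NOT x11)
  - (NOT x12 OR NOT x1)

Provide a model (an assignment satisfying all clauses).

x1=False, x2=True, x3=True, x4=False, x5=False, x6=False, x7=False, x8=True, x9=False, x10=False, x11=False, x12=False

Check each clause:
  1. (NOT x10 OR NOT x8 OR x2) — x2 is true.
  2. (x8 OR NOT x7 OR x5) — x8 is true.
  3. (x3 OR NOT x10) — x3 is true.
  4. (x10 OR NOT x9) — NOT x9 is true.
  5. (x1 OR NOT x6) — NOT x6 is true.
  6. (NOT x5 OR x4) — NOT x5 is true.
  7. (NOT x10 OR NOT x3) — NOT x10 is true.
  8. (NOT x7 OR NOT x1 OR NOT x3) — NOT x7 is true.
  9. (x3 OR NOT x9 OR x2) — x2 is true.
  10. (x8 OR x1) — x8 is true.
  11. (NOT x9 OR x7 OR x3) — x3 is true.
  12. (NOT x6 OR x9) — NOT x6 is true.
  13. (NOT x1 OR x7 OR x4) — NOT x1 is true.
  14. (NOT x4 OR x12 OR NOT x11) — NOT x11 is true.
  15. (NOT x1 OR x10 OR x7) — NOT x1 is true.
  16. (x10 OR NOT x11 OR NOT x6) — NOT x6 is true.
  17. (x3 OR x10) — x3 is true.
  18. (NOT x4 OR x6) — NOT x4 is true.
  19. (x2 OR NOT x11) — x2 is true.
  20. (x11 OR NOT x10 OR NOT x4) — NOT x4 is true.
  21. (NOT x5 OR NOT x10 OR NOT x11) — NOT x5 is true.
  22. (NOT x1 OR NOT x12) — NOT x12 is true.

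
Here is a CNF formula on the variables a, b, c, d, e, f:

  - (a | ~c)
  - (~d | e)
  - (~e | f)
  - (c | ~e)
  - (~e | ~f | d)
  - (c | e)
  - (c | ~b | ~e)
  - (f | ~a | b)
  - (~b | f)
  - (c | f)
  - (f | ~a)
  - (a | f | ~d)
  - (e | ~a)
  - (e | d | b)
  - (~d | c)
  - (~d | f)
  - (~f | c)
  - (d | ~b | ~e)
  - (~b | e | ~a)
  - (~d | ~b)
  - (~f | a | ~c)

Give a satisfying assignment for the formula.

a=True  b=False  c=True  d=True  e=True  f=True

Branch on a: take a = True.
  then f is forced to True.
  then e is forced to True.
  then c is forced to True.
  then d is forced to True.
  then b is forced to False.
Check each clause:
  1. (a | ~c) — a is true.
  2. (~d | e) — e is true.
  3. (~e | f) — f is true.
  4. (~e | c) — c is true.
  5. (~f | d | ~e) — d is true.
  6. (c | e) — c is true.
  7. (~e | ~b | c) — c is true.
  8. (f | ~a | b) — f is true.
  9. (f | ~b) — f is true.
  10. (f | c) — c is true.
  11. (~a | f) — f is true.
  12. (~d | a | f) — a is true.
  13. (e | ~a) — e is true.
  14. (b | e | d) — d is true.
  15. (~d | c) — c is true.
  16. (~d | f) — f is true.
  17. (c | ~f) — c is true.
  18. (~b | ~e | d) — d is true.
  19. (~b | e | ~a) — e is true.
  20. (~d | ~b) — ~b is true.
  21. (~f | ~c | a) — a is true.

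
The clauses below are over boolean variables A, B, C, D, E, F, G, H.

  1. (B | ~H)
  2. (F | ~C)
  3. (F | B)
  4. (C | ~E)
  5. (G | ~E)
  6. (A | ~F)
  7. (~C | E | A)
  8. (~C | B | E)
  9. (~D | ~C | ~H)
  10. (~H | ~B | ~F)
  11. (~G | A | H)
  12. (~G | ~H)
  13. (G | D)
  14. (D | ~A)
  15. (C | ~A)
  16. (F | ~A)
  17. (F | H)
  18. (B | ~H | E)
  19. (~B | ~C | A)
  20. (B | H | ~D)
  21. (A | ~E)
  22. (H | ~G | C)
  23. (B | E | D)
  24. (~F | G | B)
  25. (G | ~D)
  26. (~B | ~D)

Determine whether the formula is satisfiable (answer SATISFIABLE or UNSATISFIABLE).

UNSATISFIABLE

B = True:
  propagation gives D=False, G=True, H=False, A=True; an empty clause results — contradiction.
B = False:
  propagation gives H=False, F=True, A=True, D=True; an empty clause results — contradiction.
Every branch closes, so no satisfying assignment exists.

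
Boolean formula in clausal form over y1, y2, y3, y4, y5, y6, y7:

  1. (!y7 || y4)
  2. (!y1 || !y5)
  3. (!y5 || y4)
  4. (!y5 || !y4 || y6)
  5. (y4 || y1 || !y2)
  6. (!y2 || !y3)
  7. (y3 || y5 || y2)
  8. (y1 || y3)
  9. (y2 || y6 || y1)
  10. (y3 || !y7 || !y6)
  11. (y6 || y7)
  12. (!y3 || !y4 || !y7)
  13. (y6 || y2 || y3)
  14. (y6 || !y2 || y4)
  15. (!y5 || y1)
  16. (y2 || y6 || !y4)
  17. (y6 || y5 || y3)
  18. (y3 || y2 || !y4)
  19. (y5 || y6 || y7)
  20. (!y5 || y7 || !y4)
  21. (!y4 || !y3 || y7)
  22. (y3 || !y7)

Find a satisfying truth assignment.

y1=True, y2=True, y3=False, y4=False, y5=False, y6=True, y7=False

Check each clause:
  1. (!y7 || y4) — !y7 is true.
  2. (!y1 || !y5) — !y5 is true.
  3. (!y5 || y4) — !y5 is true.
  4. (!y5 || y6 || !y4) — !y5 is true.
  5. (!y2 || y4 || y1) — y1 is true.
  6. (!y3 || !y2) — !y3 is true.
  7. (y2 || y3 || y5) — y2 is true.
  8. (y1 || y3) — y1 is true.
  9. (y1 || y6 || y2) — y1 is true.
  10. (y3 || !y7 || !y6) — !y7 is true.
  11. (y6 || y7) — y6 is true.
  12. (!y4 || !y3 || !y7) — !y7 is true.
  13. (y6 || y2 || y3) — y2 is true.
  14. (y4 || y6 || !y2) — y6 is true.
  15. (y1 || !y5) — y1 is true.
  16. (y2 || !y4 || y6) — y2 is true.
  17. (y6 || y5 || y3) — y6 is true.
  18. (y2 || y3 || !y4) — y2 is true.
  19. (y7 || y5 || y6) — y6 is true.
  20. (!y5 || !y4 || y7) — !y5 is true.
  21. (!y3 || !y4 || y7) — !y4 is true.
  22. (y3 || !y7) — !y7 is true.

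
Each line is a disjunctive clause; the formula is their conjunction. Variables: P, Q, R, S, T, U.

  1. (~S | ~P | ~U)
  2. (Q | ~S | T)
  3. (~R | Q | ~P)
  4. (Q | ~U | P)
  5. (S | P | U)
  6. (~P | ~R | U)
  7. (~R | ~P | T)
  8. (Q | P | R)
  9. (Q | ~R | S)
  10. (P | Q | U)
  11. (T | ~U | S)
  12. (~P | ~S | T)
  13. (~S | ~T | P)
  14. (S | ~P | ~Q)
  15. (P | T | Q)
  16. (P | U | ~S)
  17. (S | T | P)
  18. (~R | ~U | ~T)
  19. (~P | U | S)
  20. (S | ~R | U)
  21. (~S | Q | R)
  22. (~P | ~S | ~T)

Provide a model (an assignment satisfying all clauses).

P = True, Q = False, R = False, S = False, T = True, U = True

Check each clause:
  1. (~U | ~S | ~P) — ~S is true.
  2. (Q | ~S | T) — ~S is true.
  3. (Q | ~R | ~P) — ~R is true.
  4. (Q | P | ~U) — P is true.
  5. (U | S | P) — P is true.
  6. (~R | ~P | U) — ~R is true.
  7. (T | ~R | ~P) — ~R is true.
  8. (R | Q | P) — P is true.
  9. (S | Q | ~R) — ~R is true.
  10. (P | U | Q) — P is true.
  11. (~U | S | T) — T is true.
  12. (~S | T | ~P) — ~S is true.
  13. (~S | P | ~T) — P is true.
  14. (S | ~Q | ~P) — ~Q is true.
  15. (Q | T | P) — P is true.
  16. (P | ~S | U) — P is true.
  17. (S | P | T) — P is true.
  18. (~R | ~U | ~T) — ~R is true.
  19. (S | U | ~P) — U is true.
  20. (S | U | ~R) — ~R is true.
  21. (R | Q | ~S) — ~S is true.
  22. (~T | ~P | ~S) — ~S is true.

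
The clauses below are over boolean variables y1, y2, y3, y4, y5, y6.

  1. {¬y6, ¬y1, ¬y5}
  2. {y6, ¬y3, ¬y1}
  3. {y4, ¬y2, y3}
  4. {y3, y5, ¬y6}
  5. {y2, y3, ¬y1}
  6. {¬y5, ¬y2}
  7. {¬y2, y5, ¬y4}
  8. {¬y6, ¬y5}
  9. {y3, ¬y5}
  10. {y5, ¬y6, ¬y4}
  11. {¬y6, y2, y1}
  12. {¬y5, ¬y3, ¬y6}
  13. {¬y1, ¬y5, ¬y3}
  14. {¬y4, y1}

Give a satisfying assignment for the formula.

Branch on y1: take y1 = False.
  then y4 is forced to False.
Set y2 = False and propagate.
  then y6 is forced to False.
Try y3 = True.
y5 is now unconstrained; take y5 = False.

y1 = False  y2 = False  y3 = True  y4 = False  y5 = False  y6 = False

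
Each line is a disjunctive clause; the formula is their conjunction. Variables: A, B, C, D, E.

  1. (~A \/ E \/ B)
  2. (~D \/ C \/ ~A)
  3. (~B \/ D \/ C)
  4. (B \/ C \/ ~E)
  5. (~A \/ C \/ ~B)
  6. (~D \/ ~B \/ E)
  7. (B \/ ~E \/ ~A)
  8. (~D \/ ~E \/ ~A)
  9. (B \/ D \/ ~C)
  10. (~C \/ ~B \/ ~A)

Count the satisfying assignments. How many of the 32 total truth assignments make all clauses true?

8

Split on B, then A.
  B=T, A=T: a clause becomes empty — 0.
  B=T, A=F: remaining (C,D,E) ∈ {(F,T,T); (T,F,F); (T,F,T); (T,T,T)} — 4.
  B=F, A=T: a clause becomes empty — 0.
  B=F, A=F: remaining (C,D,E) ∈ {(F,F,F); (F,T,F); (T,T,F); (T,T,T)} — 4.
Total: 0 + 4 + 0 + 4 = 8.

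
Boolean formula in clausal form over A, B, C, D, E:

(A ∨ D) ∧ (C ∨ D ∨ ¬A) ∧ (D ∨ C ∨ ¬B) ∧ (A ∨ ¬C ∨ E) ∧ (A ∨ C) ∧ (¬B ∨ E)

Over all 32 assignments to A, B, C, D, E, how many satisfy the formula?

Case analysis on A and C:
  A=1, C=1: D free; 3 ways for (B,E) × 2^1 = 6.
  A=1, C=0: remaining (B,D,E) ∈ {(0,1,0); (0,1,1); (1,1,1)} — 3.
  A=0, C=1: remaining (B,D,E) ∈ {(0,1,1); (1,1,1)} — 2.
  A=0, C=0: a clause becomes empty — 0.
Total: 6 + 3 + 2 + 0 = 11.

11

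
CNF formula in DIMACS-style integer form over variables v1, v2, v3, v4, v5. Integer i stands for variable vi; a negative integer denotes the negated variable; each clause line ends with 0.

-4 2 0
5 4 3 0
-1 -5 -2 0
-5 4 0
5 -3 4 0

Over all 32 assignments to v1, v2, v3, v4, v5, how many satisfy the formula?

6

The models are:
  v1=F v2=T v3=F v4=T v5=F
  v1=F v2=T v3=F v4=T v5=T
  v1=F v2=T v3=T v4=T v5=F
  v1=F v2=T v3=T v4=T v5=T
  v1=T v2=T v3=F v4=T v5=F
  v1=T v2=T v3=T v4=T v5=F
Count: 6.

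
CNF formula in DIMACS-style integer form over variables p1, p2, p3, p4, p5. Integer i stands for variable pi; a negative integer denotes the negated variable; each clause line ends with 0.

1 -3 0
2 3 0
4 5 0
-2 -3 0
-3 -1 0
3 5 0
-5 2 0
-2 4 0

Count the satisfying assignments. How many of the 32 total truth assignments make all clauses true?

The models are:
  p1=0 p2=1 p3=0 p4=1 p5=1
  p1=1 p2=1 p3=0 p4=1 p5=1
Count: 2.

2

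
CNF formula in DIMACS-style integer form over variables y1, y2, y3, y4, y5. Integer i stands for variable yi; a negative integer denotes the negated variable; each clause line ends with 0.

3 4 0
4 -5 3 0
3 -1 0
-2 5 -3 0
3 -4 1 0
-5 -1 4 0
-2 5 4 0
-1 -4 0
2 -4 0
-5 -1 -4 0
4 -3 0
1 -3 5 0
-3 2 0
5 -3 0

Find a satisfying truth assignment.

y1=F, y2=T, y3=T, y4=T, y5=T

Try y1 = False.
The remaining clauses are satisfied by y2 = True, y3 = True, y4 = True, y5 = True.
Every clause has at least one true literal under this assignment.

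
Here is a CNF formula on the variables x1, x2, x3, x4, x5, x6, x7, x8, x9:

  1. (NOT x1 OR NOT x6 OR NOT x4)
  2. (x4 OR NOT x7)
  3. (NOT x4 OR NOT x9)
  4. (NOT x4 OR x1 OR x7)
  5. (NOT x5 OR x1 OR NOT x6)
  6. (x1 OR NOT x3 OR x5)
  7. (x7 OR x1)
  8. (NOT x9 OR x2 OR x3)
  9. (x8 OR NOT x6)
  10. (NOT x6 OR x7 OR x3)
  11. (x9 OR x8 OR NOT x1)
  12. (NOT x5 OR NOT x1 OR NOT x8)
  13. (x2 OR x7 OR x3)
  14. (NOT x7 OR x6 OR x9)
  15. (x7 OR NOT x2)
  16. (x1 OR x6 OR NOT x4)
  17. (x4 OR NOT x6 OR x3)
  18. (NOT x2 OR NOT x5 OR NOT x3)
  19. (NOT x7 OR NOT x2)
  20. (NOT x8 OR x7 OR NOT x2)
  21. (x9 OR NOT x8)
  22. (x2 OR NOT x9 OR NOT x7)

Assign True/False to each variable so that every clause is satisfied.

Branch on x1: take x1 = True.
Try x2 = False.
The remaining clauses are satisfied by x3 = True, x4 = False, x5 = False, x6 = True, x7 = False, x8 = True, x9 = True.

x1 = True, x2 = False, x3 = True, x4 = False, x5 = False, x6 = True, x7 = False, x8 = True, x9 = True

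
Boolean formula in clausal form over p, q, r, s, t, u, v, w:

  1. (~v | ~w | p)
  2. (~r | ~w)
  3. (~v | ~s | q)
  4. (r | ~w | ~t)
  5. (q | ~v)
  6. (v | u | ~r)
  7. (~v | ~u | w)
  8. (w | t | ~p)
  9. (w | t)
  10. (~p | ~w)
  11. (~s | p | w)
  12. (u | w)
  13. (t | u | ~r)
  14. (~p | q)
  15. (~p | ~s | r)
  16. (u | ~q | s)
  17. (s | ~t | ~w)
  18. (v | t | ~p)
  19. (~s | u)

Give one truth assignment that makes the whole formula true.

p=0, q=0, r=1, s=0, t=1, u=1, v=0, w=0

Branch on p: take p = False.
Branch on q: take q = False.
  then v is forced to False.
The remaining clauses are satisfied by r = True, s = False, t = True, u = True, w = False.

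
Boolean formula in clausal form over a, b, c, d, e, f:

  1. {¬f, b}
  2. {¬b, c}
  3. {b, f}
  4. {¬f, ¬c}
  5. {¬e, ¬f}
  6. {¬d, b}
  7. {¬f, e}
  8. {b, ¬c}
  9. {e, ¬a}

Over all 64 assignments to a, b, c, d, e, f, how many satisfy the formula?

Satisfying assignments:
  a=F b=T c=T d=F e=F f=F
  a=F b=T c=T d=F e=T f=F
  a=F b=T c=T d=T e=F f=F
  a=F b=T c=T d=T e=T f=F
  a=T b=T c=T d=F e=T f=F
  a=T b=T c=T d=T e=T f=F
That's 6 in total.

6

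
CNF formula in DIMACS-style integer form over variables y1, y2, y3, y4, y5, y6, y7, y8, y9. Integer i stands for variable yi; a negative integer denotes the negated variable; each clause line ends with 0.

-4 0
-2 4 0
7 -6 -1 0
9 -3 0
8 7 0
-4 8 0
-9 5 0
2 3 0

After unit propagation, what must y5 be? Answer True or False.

Unit clause (~y4) sets y4 = False.
In (~y2 | y4), y4 is now false; ~y2 must hold, so y2 = False.
From (y2 | y3) and y2 = False: y3 = True.
In (~y3 | y9), ~y3 is now false; y9 must hold, so y9 = True.
In (y5 | ~y9), ~y9 is now false; y5 must hold, so y5 = True.

True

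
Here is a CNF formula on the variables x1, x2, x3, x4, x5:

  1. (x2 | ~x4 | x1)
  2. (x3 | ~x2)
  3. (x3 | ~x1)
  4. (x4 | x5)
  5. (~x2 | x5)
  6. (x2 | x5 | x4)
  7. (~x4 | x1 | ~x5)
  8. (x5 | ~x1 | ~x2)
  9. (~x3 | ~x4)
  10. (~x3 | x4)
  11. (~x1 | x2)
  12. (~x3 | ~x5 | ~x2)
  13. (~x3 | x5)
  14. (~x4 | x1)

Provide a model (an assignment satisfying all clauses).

x1=0, x2=0, x3=0, x4=0, x5=1

Branch on x1: take x1 = False.
  then x4 is forced to False.
  then x5 is forced to True.
  then x3 is forced to False.
  then x2 is forced to False.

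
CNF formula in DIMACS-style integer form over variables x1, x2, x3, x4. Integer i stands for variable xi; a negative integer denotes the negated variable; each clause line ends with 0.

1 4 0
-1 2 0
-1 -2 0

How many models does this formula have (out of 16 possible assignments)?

4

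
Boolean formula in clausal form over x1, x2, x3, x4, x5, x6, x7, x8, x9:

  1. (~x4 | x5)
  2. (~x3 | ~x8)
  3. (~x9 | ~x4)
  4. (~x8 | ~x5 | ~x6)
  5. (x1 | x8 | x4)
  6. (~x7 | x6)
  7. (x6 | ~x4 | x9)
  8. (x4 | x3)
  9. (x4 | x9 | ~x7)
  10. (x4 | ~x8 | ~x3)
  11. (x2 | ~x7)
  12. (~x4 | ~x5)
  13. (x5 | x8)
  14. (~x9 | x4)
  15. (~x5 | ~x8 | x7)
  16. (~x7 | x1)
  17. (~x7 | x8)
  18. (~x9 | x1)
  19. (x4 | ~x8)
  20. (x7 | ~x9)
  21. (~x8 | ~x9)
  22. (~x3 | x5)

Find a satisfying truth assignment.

x1 = 1, x2 = 0, x3 = 1, x4 = 0, x5 = 1, x6 = 1, x7 = 0, x8 = 0, x9 = 0

Pure literal: x1 appears only positively; assign x1 = True.
Branch on x2: take x2 = False.
  then x7 is forced to False.
  then x9 is forced to False.
Try x3 = True.
  then x8 is forced to False.
  then x5 is forced to True.
  then x4 is forced to False.
x6 is now unconstrained; take x6 = True.
Every clause has at least one true literal under this assignment.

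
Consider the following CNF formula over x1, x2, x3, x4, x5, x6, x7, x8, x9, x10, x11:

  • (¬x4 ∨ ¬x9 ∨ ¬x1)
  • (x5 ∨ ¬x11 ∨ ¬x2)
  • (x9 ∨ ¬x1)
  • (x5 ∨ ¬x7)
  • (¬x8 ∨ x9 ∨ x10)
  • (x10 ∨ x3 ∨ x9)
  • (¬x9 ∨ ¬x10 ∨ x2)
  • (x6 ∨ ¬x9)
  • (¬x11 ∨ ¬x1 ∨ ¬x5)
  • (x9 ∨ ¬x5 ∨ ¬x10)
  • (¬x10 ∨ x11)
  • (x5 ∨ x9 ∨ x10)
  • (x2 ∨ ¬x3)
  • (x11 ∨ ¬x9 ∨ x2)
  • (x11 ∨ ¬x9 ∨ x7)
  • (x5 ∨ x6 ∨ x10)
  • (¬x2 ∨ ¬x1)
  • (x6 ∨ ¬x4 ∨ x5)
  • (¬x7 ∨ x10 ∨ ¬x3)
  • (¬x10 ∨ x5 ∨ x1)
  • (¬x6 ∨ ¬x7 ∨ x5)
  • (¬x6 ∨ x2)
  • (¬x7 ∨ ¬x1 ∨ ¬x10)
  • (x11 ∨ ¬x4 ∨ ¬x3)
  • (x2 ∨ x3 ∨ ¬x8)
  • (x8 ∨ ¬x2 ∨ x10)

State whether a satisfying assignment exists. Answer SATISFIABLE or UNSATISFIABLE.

SATISFIABLE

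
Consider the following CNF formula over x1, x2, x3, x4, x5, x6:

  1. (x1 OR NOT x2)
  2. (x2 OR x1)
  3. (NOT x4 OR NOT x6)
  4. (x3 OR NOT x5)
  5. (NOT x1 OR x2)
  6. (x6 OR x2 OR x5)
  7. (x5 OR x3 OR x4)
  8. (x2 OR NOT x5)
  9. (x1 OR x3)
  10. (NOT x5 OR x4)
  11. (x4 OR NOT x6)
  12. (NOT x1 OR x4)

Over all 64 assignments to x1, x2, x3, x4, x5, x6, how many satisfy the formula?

3

Satisfying assignments:
  x1=1 x2=1 x3=0 x4=1 x5=0 x6=0
  x1=1 x2=1 x3=1 x4=1 x5=0 x6=0
  x1=1 x2=1 x3=1 x4=1 x5=1 x6=0
That's 3 in total.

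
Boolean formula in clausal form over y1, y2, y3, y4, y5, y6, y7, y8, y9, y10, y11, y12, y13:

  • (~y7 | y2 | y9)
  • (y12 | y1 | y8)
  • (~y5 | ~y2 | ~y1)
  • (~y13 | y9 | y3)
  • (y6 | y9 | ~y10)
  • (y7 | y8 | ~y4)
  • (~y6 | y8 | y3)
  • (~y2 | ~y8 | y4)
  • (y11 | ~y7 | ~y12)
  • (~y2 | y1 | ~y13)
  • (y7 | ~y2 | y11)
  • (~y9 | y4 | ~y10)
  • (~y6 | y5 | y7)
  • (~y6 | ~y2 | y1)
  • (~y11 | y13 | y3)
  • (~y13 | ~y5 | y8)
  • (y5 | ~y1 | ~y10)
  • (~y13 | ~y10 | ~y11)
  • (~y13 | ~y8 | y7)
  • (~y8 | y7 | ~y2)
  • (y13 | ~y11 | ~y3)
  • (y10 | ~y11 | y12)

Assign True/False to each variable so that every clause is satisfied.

y1 = 1, y2 = 1, y3 = 1, y4 = 1, y5 = 0, y6 = 1, y7 = 1, y8 = 0, y9 = 1, y10 = 0, y11 = 0, y12 = 0, y13 = 1

Check each clause:
  1. (~y7 | y9 | y2) — y9 is true.
  2. (y1 | y8 | y12) — y1 is true.
  3. (~y5 | ~y2 | ~y1) — ~y5 is true.
  4. (~y13 | y3 | y9) — y9 is true.
  5. (y9 | y6 | ~y10) — y9 is true.
  6. (~y4 | y7 | y8) — y7 is true.
  7. (y3 | y8 | ~y6) — y3 is true.
  8. (~y2 | ~y8 | y4) — ~y8 is true.
  9. (~y12 | y11 | ~y7) — ~y12 is true.
  10. (y1 | ~y13 | ~y2) — y1 is true.
  11. (y7 | ~y2 | y11) — y7 is true.
  12. (y4 | ~y10 | ~y9) — y4 is true.
  13. (~y6 | y7 | y5) — y7 is true.
  14. (y1 | ~y6 | ~y2) — y1 is true.
  15. (~y11 | y13 | y3) — y13 is true.
  16. (~y5 | y8 | ~y13) — ~y5 is true.
  17. (y5 | ~y10 | ~y1) — ~y10 is true.
  18. (~y10 | ~y13 | ~y11) — ~y11 is true.
  19. (~y13 | ~y8 | y7) — ~y8 is true.
  20. (~y2 | y7 | ~y8) — ~y8 is true.
  21. (~y11 | y13 | ~y3) — ~y11 is true.
  22. (y12 | y10 | ~y11) — ~y11 is true.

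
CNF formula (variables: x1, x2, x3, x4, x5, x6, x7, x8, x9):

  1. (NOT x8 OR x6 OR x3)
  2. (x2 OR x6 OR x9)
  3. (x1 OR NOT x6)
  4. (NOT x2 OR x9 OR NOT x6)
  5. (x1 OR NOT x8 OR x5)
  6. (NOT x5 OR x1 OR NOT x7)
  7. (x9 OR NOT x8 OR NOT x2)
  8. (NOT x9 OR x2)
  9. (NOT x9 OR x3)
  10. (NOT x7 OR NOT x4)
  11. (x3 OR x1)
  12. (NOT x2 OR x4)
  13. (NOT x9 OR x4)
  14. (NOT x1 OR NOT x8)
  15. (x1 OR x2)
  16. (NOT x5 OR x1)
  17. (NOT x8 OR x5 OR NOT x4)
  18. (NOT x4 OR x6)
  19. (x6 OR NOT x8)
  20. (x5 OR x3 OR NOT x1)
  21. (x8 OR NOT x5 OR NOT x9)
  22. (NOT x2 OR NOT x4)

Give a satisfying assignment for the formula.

x1=True, x2=False, x3=True, x4=True, x5=False, x6=True, x7=False, x8=False, x9=False

x3 occurs only positively in the remaining clauses — set x3 = True.
Pure literal: x7 appears only negated; assign x7 = False.
Set x1 = True and propagate.
  then x8 is forced to False.
Set x2 = False and propagate.
  then x9 is forced to False.
  then x6 is forced to True.
x4, x5 are now unconstrained; take x4 = True, x5 = False.
Every clause has at least one true literal under this assignment.
Check each clause:
  1. (x3 OR NOT x8 OR x6) — NOT x8 is true.
  2. (x6 OR x9 OR x2) — x6 is true.
  3. (x1 OR NOT x6) — x1 is true.
  4. (NOT x2 OR NOT x6 OR x9) — NOT x2 is true.
  5. (x1 OR x5 OR NOT x8) — NOT x8 is true.
  6. (NOT x5 OR x1 OR NOT x7) — x1 is true.
  7. (NOT x2 OR NOT x8 OR x9) — NOT x8 is true.
  8. (NOT x9 OR x2) — NOT x9 is true.
  9. (NOT x9 OR x3) — x3 is true.
  10. (NOT x7 OR NOT x4) — NOT x7 is true.
  11. (x3 OR x1) — x1 is true.
  12. (NOT x2 OR x4) — x4 is true.
  13. (x4 OR NOT x9) — x4 is true.
  14. (NOT x8 OR NOT x1) — NOT x8 is true.
  15. (x2 OR x1) — x1 is true.
  16. (NOT x5 OR x1) — x1 is true.
  17. (NOT x8 OR x5 OR NOT x4) — NOT x8 is true.
  18. (NOT x4 OR x6) — x6 is true.
  19. (NOT x8 OR x6) — NOT x8 is true.
  20. (x3 OR NOT x1 OR x5) — x3 is true.
  21. (x8 OR NOT x9 OR NOT x5) — NOT x5 is true.
  22. (NOT x2 OR NOT x4) — NOT x2 is true.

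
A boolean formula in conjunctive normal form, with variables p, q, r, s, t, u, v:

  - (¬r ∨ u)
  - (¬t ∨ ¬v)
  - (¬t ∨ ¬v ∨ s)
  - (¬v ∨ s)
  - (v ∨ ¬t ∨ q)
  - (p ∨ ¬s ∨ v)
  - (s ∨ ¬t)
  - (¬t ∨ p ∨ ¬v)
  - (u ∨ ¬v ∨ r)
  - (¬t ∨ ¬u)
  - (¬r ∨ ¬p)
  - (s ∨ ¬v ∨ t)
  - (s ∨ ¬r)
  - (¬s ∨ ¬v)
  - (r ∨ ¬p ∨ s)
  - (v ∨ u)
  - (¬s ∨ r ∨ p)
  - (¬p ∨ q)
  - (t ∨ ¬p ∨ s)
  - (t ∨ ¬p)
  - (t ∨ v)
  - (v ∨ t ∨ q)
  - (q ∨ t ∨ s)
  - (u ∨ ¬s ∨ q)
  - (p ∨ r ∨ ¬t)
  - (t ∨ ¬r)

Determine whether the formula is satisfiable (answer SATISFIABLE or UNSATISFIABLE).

UNSATISFIABLE

t = True:
  propagation gives v=False, q=True, s=True, p=True; an empty clause results — contradiction.
t = False:
  propagation gives p=False, v=True, s=True; an empty clause results — contradiction.
Every branch closes, so no satisfying assignment exists.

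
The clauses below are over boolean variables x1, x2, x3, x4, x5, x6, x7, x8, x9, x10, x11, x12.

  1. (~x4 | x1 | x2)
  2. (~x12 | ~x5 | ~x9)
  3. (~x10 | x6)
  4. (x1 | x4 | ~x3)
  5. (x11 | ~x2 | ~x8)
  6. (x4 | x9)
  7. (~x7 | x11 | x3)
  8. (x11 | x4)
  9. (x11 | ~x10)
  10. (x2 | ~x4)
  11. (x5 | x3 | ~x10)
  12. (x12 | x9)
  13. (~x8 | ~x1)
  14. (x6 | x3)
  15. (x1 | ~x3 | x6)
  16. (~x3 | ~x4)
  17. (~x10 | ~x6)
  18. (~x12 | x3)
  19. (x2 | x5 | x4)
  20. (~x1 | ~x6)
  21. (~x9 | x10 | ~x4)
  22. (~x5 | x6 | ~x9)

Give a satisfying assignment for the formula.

x1=1, x2=1, x3=1, x4=0, x5=0, x6=0, x7=0, x8=0, x9=1, x10=0, x11=1, x12=0

Pure literal: x7 appears only negated; assign x7 = False.
Pure literal: x8 appears only negated; assign x8 = False.
Set x1 = True and propagate.
  then x6 is forced to False.
  then x10 is forced to False.
  then x3 is forced to True.
  then x4 is forced to False.
  then x9 is forced to True.
  then x11 is forced to True.
  then x5 is forced to False.
  then x2 is forced to True.
x12 is now unconstrained; take x12 = False.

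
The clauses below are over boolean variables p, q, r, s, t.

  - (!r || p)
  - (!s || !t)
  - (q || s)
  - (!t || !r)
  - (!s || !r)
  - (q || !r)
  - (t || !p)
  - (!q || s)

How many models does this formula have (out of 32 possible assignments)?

Satisfying assignments:
  p=0 q=0 r=0 s=1 t=0
  p=0 q=1 r=0 s=1 t=0
Count: 2.

2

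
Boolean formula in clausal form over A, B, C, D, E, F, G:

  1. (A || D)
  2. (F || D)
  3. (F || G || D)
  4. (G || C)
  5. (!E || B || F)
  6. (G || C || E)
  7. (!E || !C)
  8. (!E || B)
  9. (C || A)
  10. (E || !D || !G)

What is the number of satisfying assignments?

17

Case analysis on E and C:
  E=1, C=1: a clause becomes empty — 0.
  E=1, C=0: remaining (A,B,D,F,G) ∈ {(1,1,0,1,1); (1,1,1,0,1); (1,1,1,1,1)} — 3.
  E=0, C=1: B free; 6 ways for (A,D,F,G) × 2^1 = 12.
  E=0, C=0: remaining (A,B,D,F,G) ∈ {(1,0,0,1,1); (1,1,0,1,1)} — 2.
Total: 0 + 3 + 12 + 2 = 17.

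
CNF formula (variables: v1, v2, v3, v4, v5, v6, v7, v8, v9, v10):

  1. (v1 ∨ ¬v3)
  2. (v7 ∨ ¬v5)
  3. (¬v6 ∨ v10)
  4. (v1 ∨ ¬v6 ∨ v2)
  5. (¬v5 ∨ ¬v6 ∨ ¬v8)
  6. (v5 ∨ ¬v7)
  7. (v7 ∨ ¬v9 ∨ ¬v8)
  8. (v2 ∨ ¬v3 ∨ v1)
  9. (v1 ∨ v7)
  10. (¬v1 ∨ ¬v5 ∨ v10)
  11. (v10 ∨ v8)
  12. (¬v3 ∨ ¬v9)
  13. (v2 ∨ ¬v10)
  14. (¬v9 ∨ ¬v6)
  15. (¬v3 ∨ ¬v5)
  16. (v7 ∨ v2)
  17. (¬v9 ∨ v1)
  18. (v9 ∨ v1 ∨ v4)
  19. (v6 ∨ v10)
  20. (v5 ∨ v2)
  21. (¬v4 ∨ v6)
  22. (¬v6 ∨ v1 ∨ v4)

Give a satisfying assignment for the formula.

Pure literal: v2 appears only positively; assign v2 = True.
Try v1 = True.
Try v3 = True.
  then v9 is forced to False.
  then v5 is forced to False.
  then v7 is forced to False.
Set v4 = True and propagate.
  then v6 is forced to True.
  then v10 is forced to True.
v8 is now unconstrained; take v8 = True.

v1=True  v2=True  v3=True  v4=True  v5=False  v6=True  v7=False  v8=True  v9=False  v10=True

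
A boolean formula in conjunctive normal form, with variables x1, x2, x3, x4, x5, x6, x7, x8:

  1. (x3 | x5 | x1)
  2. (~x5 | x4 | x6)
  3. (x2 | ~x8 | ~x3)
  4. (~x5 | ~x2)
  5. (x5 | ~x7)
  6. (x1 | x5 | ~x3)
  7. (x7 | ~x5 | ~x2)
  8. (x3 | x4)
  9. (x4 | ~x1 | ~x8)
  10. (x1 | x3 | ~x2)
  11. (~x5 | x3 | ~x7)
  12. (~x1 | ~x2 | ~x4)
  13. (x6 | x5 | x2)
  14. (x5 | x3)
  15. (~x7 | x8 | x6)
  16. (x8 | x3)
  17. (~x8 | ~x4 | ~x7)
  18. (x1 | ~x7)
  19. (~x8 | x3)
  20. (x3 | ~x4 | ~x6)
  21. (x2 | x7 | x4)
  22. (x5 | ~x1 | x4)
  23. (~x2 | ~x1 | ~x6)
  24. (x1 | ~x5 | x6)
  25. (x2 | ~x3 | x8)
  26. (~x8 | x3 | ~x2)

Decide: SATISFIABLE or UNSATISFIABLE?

UNSATISFIABLE

x3 = True:
  x2 = True:
    propagation gives x5=False, x7=False, x1=True, x4=False; an empty clause results — contradiction.
  x2 = False:
    propagation gives x8=False; an empty clause results — contradiction.
x3 = False:
  propagation gives x4=True, x5=True, x2=False, x7=False; an empty clause results — contradiction.
Every branch closes, so no satisfying assignment exists.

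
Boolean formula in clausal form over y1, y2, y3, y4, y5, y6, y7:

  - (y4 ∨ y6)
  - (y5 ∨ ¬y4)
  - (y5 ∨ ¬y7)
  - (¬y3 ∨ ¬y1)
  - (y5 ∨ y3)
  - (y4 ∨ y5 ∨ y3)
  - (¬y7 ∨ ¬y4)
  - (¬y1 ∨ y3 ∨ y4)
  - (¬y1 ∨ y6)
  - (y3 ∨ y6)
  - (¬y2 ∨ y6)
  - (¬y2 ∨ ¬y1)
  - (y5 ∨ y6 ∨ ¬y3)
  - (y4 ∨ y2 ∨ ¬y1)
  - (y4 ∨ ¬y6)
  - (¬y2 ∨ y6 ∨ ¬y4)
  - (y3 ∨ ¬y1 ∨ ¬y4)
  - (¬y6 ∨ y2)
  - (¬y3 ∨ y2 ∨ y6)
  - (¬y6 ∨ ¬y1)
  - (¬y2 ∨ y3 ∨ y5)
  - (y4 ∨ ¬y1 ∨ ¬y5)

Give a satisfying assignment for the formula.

y1=F  y2=T  y3=F  y4=T  y5=T  y6=T  y7=F

Pure literal: y1 appears only negated; assign y1 = False.
y7 occurs only negated in the remaining clauses — set y7 = False.
Try y2 = True.
  then y6 is forced to True.
  then y4 is forced to True.
  then y5 is forced to True.
y3 is now unconstrained; take y3 = False.
Every clause has at least one true literal under this assignment.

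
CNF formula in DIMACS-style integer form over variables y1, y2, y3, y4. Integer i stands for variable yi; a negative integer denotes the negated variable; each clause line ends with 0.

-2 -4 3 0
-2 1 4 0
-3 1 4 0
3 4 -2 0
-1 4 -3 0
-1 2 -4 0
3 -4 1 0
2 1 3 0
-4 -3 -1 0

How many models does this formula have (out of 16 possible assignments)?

Satisfying assignments:
  y1=0 y2=0 y3=1 y4=1
  y1=0 y2=1 y3=1 y4=1
  y1=1 y2=0 y3=0 y4=0
Count: 3.

3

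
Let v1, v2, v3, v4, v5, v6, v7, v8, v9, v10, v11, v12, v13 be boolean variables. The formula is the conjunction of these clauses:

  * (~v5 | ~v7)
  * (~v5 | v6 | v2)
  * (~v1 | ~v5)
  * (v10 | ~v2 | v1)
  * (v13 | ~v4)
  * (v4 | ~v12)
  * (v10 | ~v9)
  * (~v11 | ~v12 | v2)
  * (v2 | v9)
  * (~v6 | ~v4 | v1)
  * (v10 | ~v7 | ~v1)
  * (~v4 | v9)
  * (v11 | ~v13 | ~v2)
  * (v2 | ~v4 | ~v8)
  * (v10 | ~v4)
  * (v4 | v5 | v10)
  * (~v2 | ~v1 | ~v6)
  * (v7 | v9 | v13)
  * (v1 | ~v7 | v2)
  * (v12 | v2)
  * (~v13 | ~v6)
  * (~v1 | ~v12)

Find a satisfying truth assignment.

v1 = False, v2 = True, v3 = True, v4 = True, v5 = False, v6 = False, v7 = False, v8 = True, v9 = True, v10 = True, v11 = True, v12 = True, v13 = True

Pure literal: v10 appears only positively; assign v10 = True.
Branch on v1: take v1 = False.
Set v2 = True and propagate.
The remaining clauses are satisfied by v3 = True, v4 = True, v5 = False, v6 = False, v7 = False, v8 = True, v9 = True, v11 = True, v12 = True, v13 = True.
Every clause has at least one true literal under this assignment.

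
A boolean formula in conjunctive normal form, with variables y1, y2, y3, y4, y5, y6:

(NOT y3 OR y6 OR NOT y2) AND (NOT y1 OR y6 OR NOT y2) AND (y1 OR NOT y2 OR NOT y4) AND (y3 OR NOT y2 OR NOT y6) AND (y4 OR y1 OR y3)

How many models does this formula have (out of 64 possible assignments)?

34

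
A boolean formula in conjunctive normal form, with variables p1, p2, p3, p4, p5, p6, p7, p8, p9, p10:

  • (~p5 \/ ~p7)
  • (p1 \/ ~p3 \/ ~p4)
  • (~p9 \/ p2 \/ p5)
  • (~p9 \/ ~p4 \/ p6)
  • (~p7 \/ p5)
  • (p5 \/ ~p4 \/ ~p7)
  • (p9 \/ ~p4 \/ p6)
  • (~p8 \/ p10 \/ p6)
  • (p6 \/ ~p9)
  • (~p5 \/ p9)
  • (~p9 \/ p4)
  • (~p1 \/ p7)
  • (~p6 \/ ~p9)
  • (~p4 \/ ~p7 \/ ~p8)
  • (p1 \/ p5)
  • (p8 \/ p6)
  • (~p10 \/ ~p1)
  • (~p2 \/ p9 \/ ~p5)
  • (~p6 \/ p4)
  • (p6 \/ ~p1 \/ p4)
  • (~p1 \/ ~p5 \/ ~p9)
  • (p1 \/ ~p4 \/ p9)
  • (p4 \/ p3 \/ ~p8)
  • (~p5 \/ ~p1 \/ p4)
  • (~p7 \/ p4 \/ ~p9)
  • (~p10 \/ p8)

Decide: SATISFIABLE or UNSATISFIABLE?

UNSATISFIABLE

p4 = True:
  p9 = True:
    propagation gives p6=True; an empty clause results — contradiction.
  p9 = False:
    propagation gives p6=True, p5=False, p7=False, p1=False; an empty clause results — contradiction.
p4 = False:
  propagation gives p9=False, p5=False, p7=False, p1=False; an empty clause results — contradiction.
Every branch closes, so no satisfying assignment exists.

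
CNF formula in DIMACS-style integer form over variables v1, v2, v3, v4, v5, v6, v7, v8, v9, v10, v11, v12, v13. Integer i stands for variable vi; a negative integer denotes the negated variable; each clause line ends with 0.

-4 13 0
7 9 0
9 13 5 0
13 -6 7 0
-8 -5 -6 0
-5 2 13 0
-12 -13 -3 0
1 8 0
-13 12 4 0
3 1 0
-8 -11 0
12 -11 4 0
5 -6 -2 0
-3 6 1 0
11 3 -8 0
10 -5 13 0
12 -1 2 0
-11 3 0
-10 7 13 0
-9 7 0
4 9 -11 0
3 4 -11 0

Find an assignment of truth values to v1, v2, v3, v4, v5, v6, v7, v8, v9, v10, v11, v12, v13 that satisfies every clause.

Pure literal: v7 appears only positively; assign v7 = True.
Branch on v1: take v1 = True.
Set v2 = False and propagate.
  then v12 is forced to True.
Try v3 = True.
  then v13 is forced to False.
  then v4 is forced to False.
  then v5 is forced to False.
  then v9 is forced to True.
For the remaining variables, v6 = True, v8 = True, v10 = True, v11 = False works.

v1 = T, v2 = F, v3 = T, v4 = F, v5 = F, v6 = T, v7 = T, v8 = T, v9 = T, v10 = T, v11 = F, v12 = T, v13 = F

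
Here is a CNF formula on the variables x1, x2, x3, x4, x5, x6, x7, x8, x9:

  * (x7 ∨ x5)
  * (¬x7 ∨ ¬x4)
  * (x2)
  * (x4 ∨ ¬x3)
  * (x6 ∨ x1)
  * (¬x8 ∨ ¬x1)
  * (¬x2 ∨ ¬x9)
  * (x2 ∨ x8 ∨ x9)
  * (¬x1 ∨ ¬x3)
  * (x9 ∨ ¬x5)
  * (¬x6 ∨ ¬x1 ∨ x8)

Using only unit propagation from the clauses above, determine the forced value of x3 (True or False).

False

Unit clause (x2) sets x2 = True.
(¬x9 ∨ ¬x2) with x2 = True leaves only ¬x9, so x9 = False.
(x9 ∨ ¬x5): since x9 = False, the clause reduces to (¬x5). x5 = False.
(x5 ∨ x7) with x5 = False leaves only x7, so x7 = True.
In (¬x4 ∨ ¬x7), ¬x7 is now false; ¬x4 must hold, so x4 = False.
(x4 ∨ ¬x3): since x4 = False, the clause reduces to (¬x3). x3 = False.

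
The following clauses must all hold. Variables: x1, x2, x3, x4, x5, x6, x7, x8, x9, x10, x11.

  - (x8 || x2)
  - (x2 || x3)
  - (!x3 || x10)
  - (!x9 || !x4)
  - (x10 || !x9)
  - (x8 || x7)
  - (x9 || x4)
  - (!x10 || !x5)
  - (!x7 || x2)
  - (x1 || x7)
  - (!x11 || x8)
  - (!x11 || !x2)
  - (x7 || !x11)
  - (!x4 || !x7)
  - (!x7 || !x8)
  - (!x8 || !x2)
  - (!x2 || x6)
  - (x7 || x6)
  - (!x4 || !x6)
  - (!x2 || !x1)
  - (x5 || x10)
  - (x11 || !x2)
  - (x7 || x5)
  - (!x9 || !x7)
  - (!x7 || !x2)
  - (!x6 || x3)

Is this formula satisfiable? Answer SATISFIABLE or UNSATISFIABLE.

UNSATISFIABLE

x7 = True:
  propagation gives x2=True; an empty clause results — contradiction.
x7 = False:
  propagation gives x8=True, x1=True, x11=False, x2=False; an empty clause results — contradiction.
Every branch closes, so no satisfying assignment exists.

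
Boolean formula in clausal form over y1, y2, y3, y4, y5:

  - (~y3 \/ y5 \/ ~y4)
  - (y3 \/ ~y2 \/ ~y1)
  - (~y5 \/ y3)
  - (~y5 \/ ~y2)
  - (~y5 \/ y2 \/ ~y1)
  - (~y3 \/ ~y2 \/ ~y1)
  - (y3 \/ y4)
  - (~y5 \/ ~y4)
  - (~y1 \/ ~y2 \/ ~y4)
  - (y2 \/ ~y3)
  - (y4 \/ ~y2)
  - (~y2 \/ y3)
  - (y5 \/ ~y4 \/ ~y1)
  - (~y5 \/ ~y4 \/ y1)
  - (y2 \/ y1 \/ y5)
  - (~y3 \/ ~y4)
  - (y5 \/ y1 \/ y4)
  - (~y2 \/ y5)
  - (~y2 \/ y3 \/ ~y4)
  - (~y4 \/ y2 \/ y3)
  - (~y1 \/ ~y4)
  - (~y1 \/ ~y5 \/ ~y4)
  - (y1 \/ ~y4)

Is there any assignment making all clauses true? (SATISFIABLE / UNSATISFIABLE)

UNSATISFIABLE

y4 = True:
  propagation gives y5=False, y3=False, y2=False; an empty clause results — contradiction.
y4 = False:
  propagation gives y3=True, y2=True; an empty clause results — contradiction.
Every branch closes, so no satisfying assignment exists.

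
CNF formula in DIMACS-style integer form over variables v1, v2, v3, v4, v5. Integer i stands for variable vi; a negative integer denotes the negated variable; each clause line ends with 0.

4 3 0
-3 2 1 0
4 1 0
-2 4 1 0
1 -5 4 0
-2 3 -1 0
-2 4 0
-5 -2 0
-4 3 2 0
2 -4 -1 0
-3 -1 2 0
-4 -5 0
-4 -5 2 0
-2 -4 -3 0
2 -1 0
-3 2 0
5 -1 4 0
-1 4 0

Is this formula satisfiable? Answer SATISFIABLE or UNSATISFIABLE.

Set v1 = False and propagate.
  then v4 is forced to True.
  then v5 is forced to False.
For the remaining variables, v2 = True, v3 = False works.
So v1=F, v2=T, v3=F, v4=T, v5=F is a satisfying assignment.

SATISFIABLE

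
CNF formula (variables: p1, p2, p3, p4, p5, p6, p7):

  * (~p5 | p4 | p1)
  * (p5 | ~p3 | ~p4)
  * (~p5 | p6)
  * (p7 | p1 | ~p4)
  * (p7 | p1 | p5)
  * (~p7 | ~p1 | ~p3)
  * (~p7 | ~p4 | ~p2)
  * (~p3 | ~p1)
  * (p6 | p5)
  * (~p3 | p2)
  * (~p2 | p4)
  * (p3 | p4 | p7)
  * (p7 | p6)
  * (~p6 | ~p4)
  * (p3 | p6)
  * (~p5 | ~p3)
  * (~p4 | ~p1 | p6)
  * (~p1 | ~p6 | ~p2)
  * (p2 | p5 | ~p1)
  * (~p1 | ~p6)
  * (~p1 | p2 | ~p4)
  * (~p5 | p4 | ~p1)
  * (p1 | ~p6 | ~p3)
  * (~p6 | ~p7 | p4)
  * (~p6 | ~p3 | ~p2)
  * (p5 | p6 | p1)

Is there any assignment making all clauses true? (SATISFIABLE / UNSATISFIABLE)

UNSATISFIABLE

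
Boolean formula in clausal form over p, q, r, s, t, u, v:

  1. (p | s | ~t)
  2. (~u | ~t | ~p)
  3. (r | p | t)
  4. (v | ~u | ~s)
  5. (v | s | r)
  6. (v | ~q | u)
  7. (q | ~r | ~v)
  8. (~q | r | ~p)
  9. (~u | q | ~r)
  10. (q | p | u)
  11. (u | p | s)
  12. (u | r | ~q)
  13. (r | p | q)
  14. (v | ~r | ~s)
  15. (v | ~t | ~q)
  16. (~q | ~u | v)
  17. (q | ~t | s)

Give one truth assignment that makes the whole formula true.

p=T, q=T, r=T, s=T, t=F, u=F, v=T

Check each clause:
  1. (p | s | ~t) — p is true.
  2. (~p | ~t | ~u) — ~u is true.
  3. (t | r | p) — p is true.
  4. (~u | ~s | v) — ~u is true.
  5. (s | v | r) — r is true.
  6. (v | u | ~q) — v is true.
  7. (~r | q | ~v) — q is true.
  8. (~q | r | ~p) — r is true.
  9. (~r | q | ~u) — q is true.
  10. (u | p | q) — p is true.
  11. (u | p | s) — p is true.
  12. (u | r | ~q) — r is true.
  13. (r | q | p) — p is true.
  14. (v | ~r | ~s) — v is true.
  15. (v | ~t | ~q) — ~t is true.
  16. (v | ~q | ~u) — ~u is true.
  17. (q | ~t | s) — q is true.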